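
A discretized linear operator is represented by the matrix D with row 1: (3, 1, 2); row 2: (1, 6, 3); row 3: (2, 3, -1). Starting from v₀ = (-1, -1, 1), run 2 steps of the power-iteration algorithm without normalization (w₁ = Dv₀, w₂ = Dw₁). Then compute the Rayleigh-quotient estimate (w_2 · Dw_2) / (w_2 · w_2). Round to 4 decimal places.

λ ≈ 7.3111

w1 = Dv₀ = (3·(-1) + 1·(-1) + 2·1; 1·(-1) + 6·(-1) + 3·1; 2·(-1) + 3·(-1) + (-1)·1) = (-2, -4, -6)
w2 = Dw1 = (3·(-2) + 1·(-4) + 2·(-6); 1·(-2) + 6·(-4) + 3·(-6); 2·(-2) + 3·(-4) + (-1)·(-6)) = (-22, -44, -10)
Dw2 = (-130, -316, -166)
w2·Dw2 = (-22)·(-130) + (-44)·(-316) + (-10)·(-166) = 18424; w2·w2 = (-22)·(-22) + (-44)·(-44) + (-10)·(-10) = 2520
λ ≈ 18424/2520 = 7.3111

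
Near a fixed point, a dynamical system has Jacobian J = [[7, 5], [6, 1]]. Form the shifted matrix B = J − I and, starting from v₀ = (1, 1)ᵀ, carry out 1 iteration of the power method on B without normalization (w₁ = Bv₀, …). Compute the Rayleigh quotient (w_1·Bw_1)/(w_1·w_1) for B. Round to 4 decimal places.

μ ≈ 9.2484

B = J − I has rows (6, 5); (6, 0)
w1 = Bv₀ = (11, 6)
Bw1 = (96, 66)
w1·Bw1 = 1452; w1·w1 = 157; μ ≈ 1452/157 = 9.2484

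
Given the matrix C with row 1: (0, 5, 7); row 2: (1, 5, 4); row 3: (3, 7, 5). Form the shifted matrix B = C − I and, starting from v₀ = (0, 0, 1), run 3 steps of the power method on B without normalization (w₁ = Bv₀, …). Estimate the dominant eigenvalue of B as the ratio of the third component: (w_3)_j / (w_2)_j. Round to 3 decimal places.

10.092

B = C − I has rows (-1, 5, 7); (1, 4, 4); (3, 7, 4)
w1 = Bv₀ = ((-1)·0 + 5·0 + 7·1; 1·0 + 4·0 + 4·1; 3·0 + 7·0 + 4·1) = (7, 4, 4)
w2 = Bw1 = ((-1)·7 + 5·4 + 7·4; 1·7 + 4·4 + 4·4; 3·7 + 7·4 + 4·4) = (41, 39, 65)
w3 = Bw2 = (609, 457, 656)
Ratio: 656/65 = 10.092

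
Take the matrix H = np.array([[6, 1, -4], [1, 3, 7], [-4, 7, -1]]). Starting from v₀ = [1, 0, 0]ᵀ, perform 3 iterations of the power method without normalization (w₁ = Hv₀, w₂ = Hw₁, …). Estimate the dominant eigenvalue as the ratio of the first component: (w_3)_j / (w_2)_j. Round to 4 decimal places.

w1 = Hv₀ = (6·1 + 1·0 + (-4)·0; 1·1 + 3·0 + 7·0; (-4)·1 + 7·0 + (-1)·0) = (6, 1, -4)
w2 = Hw1 = (6·6 + 1·1 + (-4)·(-4); 1·6 + 3·1 + 7·(-4); (-4)·6 + 7·1 + (-1)·(-4)) = (53, -19, -13)
w3 = Hw2 = (351, -95, -332)
Ratio at component: 351 / 53 = 6.6226

λ ≈ 6.6226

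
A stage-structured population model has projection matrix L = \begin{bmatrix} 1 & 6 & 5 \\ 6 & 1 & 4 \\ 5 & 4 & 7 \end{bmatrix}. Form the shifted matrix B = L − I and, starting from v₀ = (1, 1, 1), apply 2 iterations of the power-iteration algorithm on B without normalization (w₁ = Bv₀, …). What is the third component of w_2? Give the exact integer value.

B = L − I has rows (0, 6, 5); (6, 0, 4); (5, 4, 6)
w1 = Bv₀ = (0·1 + 6·1 + 5·1; 6·1 + 0·1 + 4·1; 5·1 + 4·1 + 6·1) = (11, 10, 15)
w2 = Bw1 = (0·11 + 6·10 + 5·15; 6·11 + 0·10 + 4·15; 5·11 + 4·10 + 6·15) = (135, 126, 185)
Requested component of w2: 185

185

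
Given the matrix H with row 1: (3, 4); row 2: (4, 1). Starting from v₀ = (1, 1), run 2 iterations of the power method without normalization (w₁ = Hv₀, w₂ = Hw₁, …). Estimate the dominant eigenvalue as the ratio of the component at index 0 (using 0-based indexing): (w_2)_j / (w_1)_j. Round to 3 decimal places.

w1 = Hv₀ = (7, 5)
w2 = Hw1 = (41, 33)
Ratio at component: 41 / 7 = 5.857

5.857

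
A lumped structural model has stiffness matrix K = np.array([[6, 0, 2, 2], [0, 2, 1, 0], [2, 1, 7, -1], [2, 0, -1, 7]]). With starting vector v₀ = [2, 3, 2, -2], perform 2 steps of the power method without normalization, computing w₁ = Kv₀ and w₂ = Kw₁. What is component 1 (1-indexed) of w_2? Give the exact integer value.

w1 = Kv₀ = (6·2 + 0·3 + 2·2 + 2·(-2); 0·2 + 2·3 + 1·2 + 0·(-2); 2·2 + 1·3 + 7·2 + (-1)·(-2); 2·2 + 0·3 + (-1)·2 + 7·(-2)) = (12, 8, 23, -12)
w2 = Kw1 = (6·12 + 0·8 + 2·23 + 2·(-12); 0·12 + 2·8 + 1·23 + 0·(-12); 2·12 + 1·8 + 7·23 + (-1)·(-12); 2·12 + 0·8 + (-1)·23 + 7·(-12)) = (94, 39, 205, -83)
The requested component of w2 is 94.

94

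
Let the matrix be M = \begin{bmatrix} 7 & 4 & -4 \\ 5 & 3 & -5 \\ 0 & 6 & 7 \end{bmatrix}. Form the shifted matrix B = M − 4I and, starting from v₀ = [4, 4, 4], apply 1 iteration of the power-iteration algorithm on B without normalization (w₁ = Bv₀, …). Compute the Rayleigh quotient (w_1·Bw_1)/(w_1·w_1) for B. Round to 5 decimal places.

1.37363

B = M − 4I has rows (3, 4, -4); (5, -1, -5); (0, 6, 3)
w1 = Bv₀ = (3·4 + 4·4 + (-4)·4; 5·4 + (-1)·4 + (-5)·4; 0·4 + 6·4 + 3·4) = (12, -4, 36)
Bw1 = (-124, -116, 84)
w1·Bw1 = 2000; w1·w1 = 1456; μ ≈ 2000/1456 = 1.37363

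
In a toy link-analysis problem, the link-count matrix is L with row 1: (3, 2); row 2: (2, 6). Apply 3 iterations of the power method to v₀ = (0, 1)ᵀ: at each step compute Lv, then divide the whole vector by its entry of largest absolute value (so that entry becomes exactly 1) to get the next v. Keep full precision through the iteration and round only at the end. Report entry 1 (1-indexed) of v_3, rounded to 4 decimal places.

Lv0 = (2.00000, 6.00000); divide by 6.00000 → v1 = (0.33333, 1.00000)
Lv1 = (3.00000, 6.66667); divide by 6.66667 → v2 = (0.45000, 1.00000)
Lv2 = (3.35000, 6.90000); divide by 6.90000 → v3 = (0.48551, 1.00000)
Requested entry of v3: 134/276 = 0.4855

0.4855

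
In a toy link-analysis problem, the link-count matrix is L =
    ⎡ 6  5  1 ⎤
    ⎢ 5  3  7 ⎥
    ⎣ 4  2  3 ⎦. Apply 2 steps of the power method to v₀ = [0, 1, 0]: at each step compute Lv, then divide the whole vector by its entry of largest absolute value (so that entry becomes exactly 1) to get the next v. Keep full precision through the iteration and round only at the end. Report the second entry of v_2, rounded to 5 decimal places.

1.00000

Lv0 = (5.000000, 3.000000, 2.000000); divide by 5.000000 → v1 = (1.000000, 0.600000, 0.400000)
Lv1 = (9.400000, 9.600000, 6.400000); divide by 9.600000 → v2 = (0.979167, 1.000000, 0.666667)
Requested entry of v2: 48/48 = 1.00000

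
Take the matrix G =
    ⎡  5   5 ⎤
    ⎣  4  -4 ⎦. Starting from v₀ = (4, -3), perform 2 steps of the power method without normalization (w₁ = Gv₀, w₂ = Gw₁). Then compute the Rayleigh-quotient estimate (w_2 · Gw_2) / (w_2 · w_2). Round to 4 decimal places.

λ ≈ -0.9625

w1 = Gv₀ = (5·4 + 5·(-3); 4·4 + (-4)·(-3)) = (5, 28)
w2 = Gw1 = (5·5 + 5·28; 4·5 + (-4)·28) = (165, -92)
Gw2 = (365, 1028)
w2·Gw2 = 165·365 + (-92)·1028 = -34351; w2·w2 = 165·165 + (-92)·(-92) = 35689
λ ≈ -34351/35689 = -0.9625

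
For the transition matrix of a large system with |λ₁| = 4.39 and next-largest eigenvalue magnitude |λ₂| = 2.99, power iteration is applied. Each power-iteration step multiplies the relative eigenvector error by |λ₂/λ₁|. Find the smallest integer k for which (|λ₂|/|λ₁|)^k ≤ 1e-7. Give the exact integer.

|λ₂/λ₁| = 2.99/4.39 = 0.68109
Need k ≥ ln(1e-7) / ln(0.68109) = -16.1181 / -0.3841 ≈ 41.968
Smallest integer k satisfying the bound: 42

42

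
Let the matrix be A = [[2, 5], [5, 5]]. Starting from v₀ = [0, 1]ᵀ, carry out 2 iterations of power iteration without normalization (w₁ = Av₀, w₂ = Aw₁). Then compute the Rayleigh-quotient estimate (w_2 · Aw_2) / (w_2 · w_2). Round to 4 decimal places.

λ ≈ 8.7114

w1 = Av₀ = (2·0 + 5·1; 5·0 + 5·1) = (5, 5)
w2 = Aw1 = (2·5 + 5·5; 5·5 + 5·5) = (35, 50)
Aw2 = (320, 425)
w2·Aw2 = 35·320 + 50·425 = 32450; w2·w2 = 35·35 + 50·50 = 3725
λ ≈ 32450/3725 = 8.7114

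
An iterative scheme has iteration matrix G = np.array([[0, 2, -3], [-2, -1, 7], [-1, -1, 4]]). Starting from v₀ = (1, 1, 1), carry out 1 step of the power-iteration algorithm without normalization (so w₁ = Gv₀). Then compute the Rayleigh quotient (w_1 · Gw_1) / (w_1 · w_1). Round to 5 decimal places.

2.66667

w1 = Gv₀ = (-1, 4, 2)
Gw1 = (2, 12, 5)
w1·Gw1 = (-1)·2 + 4·12 + 2·5 = 56; w1·w1 = (-1)·(-1) + 4·4 + 2·2 = 21
λ ≈ 56/21 = 2.66667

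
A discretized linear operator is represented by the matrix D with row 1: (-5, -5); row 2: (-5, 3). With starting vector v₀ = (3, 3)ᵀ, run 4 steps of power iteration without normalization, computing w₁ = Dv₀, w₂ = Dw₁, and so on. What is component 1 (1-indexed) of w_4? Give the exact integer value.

w1 = Dv₀ = ((-5)·3 + (-5)·3; (-5)·3 + 3·3) = (-30, -6)
w2 = Dw1 = ((-5)·(-30) + (-5)·(-6); (-5)·(-30) + 3·(-6)) = (180, 132)
w3 = Dw2 = (-1560, -504)
w4 = Dw3 = (10320, 6288)
The requested component of w4 is 10320.

10320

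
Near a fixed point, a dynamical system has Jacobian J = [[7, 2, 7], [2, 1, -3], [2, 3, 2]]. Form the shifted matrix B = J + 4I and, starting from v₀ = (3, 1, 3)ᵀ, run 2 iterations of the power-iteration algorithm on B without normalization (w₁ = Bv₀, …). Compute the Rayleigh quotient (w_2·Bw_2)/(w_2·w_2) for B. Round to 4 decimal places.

μ ≈ 13.4086

B = J + 4I has rows (11, 2, 7); (2, 5, -3); (2, 3, 6)
w1 = Bv₀ = (11·3 + 2·1 + 7·3; 2·3 + 5·1 + (-3)·3; 2·3 + 3·1 + 6·3) = (56, 2, 27)
w2 = Bw1 = (11·56 + 2·2 + 7·27; 2·56 + 5·2 + (-3)·27; 2·56 + 3·2 + 6·27) = (809, 41, 280)
Bw2 = (10941, 983, 3421)
w2·Bw2 = 9849452; w2·w2 = 734562; μ ≈ 9849452/734562 = 13.4086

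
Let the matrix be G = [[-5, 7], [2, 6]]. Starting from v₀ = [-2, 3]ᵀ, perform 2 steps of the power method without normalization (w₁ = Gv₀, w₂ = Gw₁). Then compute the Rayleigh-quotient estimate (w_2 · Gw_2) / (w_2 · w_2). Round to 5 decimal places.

λ ≈ 1.49615

w1 = Gv₀ = (31, 14)
w2 = Gw1 = (-57, 146)
Gw2 = (1307, 762)
w2·Gw2 = (-57)·1307 + 146·762 = 36753; w2·w2 = (-57)·(-57) + 146·146 = 24565
λ ≈ 36753/24565 = 1.49615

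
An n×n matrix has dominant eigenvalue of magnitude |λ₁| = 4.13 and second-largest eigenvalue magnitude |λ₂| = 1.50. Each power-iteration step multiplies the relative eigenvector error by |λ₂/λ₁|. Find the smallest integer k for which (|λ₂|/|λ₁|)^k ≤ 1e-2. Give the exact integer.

5

|λ₂/λ₁| = 1.50/4.13 = 0.36320
Need k ≥ ln(1e-2) / ln(0.36320) = -4.6052 / -1.0128 ≈ 4.547
Smallest integer k satisfying the bound: 5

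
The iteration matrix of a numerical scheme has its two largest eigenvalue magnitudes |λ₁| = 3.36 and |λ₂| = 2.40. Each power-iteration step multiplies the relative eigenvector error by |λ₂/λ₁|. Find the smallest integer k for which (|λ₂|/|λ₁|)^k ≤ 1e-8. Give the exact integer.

|λ₂/λ₁| = 2.40/3.36 = 0.71429
Need k ≥ ln(1e-8) / ln(0.71429) = -18.4207 / -0.3365 ≈ 54.747
Smallest integer k satisfying the bound: 55

55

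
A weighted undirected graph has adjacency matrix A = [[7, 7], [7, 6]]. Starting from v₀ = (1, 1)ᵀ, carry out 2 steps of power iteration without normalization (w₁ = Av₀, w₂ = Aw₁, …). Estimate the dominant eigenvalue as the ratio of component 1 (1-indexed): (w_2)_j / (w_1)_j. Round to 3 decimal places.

13.500

w1 = Av₀ = (14, 13)
w2 = Aw1 = (189, 176)
Ratio at component: 189 / 14 = 13.500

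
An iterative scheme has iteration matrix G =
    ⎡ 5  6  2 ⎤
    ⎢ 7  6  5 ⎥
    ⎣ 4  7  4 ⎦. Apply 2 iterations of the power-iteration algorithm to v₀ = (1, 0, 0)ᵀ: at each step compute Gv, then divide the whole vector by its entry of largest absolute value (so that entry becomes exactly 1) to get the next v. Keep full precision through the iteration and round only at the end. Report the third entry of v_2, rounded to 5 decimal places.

Gv0 = (5.000000, 7.000000, 4.000000); divide by 7.000000 → v1 = (0.714286, 1.000000, 0.571429)
Gv1 = (10.714286, 13.857143, 12.142857); divide by 13.857143 → v2 = (0.773196, 1.000000, 0.876289)
Requested entry of v2: 85/97 = 0.87629

0.87629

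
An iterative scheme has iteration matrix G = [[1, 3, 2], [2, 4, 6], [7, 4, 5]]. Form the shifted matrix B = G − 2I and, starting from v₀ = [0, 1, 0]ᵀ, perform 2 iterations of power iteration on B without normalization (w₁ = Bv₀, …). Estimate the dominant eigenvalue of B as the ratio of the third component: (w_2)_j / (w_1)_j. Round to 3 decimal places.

B = G − 2I has rows (-1, 3, 2); (2, 2, 6); (7, 4, 3)
w1 = Bv₀ = ((-1)·0 + 3·1 + 2·0; 2·0 + 2·1 + 6·0; 7·0 + 4·1 + 3·0) = (3, 2, 4)
w2 = Bw1 = ((-1)·3 + 3·2 + 2·4; 2·3 + 2·2 + 6·4; 7·3 + 4·2 + 3·4) = (11, 34, 41)
Ratio: 41/4 = 10.250

10.250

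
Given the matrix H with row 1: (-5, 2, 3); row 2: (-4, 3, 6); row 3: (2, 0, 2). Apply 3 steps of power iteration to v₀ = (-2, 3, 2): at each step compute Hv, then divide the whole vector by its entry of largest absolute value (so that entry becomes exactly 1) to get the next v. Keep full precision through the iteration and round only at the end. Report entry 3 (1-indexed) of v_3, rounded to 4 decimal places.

Hv0 = (22.00000, 29.00000, 0.00000); divide by 29.00000 → v1 = (0.75862, 1.00000, 0.00000)
Hv1 = (-1.79310, -0.03448, 1.51724); divide by -1.79310 → v2 = (1.00000, 0.01923, -0.84615)
Hv2 = (-7.50000, -9.01923, 0.30769); divide by -9.01923 → v3 = (0.83156, 1.00000, -0.03412)
Requested entry of v3: -16/469 = -0.0341

-0.0341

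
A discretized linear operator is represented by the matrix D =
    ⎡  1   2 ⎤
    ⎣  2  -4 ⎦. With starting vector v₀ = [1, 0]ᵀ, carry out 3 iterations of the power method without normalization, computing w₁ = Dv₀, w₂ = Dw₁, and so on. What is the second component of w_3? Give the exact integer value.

w1 = Dv₀ = (1, 2)
w2 = Dw1 = (5, -6)
w3 = Dw2 = (-7, 34)
The requested component of w3 is 34.

34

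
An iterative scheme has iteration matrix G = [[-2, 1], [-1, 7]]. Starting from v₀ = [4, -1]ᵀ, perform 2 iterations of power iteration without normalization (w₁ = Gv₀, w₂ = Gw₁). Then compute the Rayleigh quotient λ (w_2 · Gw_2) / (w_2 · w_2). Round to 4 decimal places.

6.9056

w1 = Gv₀ = ((-2)·4 + 1·(-1); (-1)·4 + 7·(-1)) = (-9, -11)
w2 = Gw1 = ((-2)·(-9) + 1·(-11); (-1)·(-9) + 7·(-11)) = (7, -68)
Gw2 = (-82, -483)
w2·Gw2 = 7·(-82) + (-68)·(-483) = 32270; w2·w2 = 7·7 + (-68)·(-68) = 4673
λ ≈ 32270/4673 = 6.9056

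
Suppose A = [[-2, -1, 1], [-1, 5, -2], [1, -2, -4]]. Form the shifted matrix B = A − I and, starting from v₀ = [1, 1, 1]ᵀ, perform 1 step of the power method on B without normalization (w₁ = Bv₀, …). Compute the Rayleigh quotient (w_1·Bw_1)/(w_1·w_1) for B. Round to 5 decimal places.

-2.97826

B = A − I has rows (-3, -1, 1); (-1, 4, -2); (1, -2, -5)
w1 = Bv₀ = ((-3)·1 + (-1)·1 + 1·1; (-1)·1 + 4·1 + (-2)·1; 1·1 + (-2)·1 + (-5)·1) = (-3, 1, -6)
Bw1 = (2, 19, 25)
w1·Bw1 = -137; w1·w1 = 46; μ ≈ -137/46 = -2.97826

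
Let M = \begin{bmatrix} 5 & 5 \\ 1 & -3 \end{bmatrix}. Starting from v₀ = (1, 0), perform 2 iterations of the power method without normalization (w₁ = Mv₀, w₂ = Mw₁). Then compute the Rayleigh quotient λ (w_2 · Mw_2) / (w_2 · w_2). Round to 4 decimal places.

w1 = Mv₀ = (5·1 + 5·0; 1·1 + (-3)·0) = (5, 1)
w2 = Mw1 = (5·5 + 5·1; 1·5 + (-3)·1) = (30, 2)
Mw2 = (160, 24)
w2·Mw2 = 30·160 + 2·24 = 4848; w2·w2 = 30·30 + 2·2 = 904
λ ≈ 4848/904 = 5.3628

λ ≈ 5.3628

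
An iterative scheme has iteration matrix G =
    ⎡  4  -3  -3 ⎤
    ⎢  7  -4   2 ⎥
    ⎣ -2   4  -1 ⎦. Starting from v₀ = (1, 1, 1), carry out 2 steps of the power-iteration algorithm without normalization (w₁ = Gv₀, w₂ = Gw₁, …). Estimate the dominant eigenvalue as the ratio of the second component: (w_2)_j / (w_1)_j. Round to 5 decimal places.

w1 = Gv₀ = (-2, 5, 1)
w2 = Gw1 = (-26, -32, 23)
Ratio at component: -32 / 5 = -6.40000

-6.40000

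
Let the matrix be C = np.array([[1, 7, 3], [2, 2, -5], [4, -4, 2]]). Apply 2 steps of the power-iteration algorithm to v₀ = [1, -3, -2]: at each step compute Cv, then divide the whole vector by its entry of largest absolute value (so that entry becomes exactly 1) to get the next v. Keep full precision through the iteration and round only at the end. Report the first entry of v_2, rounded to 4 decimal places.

Cv0 = (-26.00000, 6.00000, 12.00000); divide by -26.00000 → v1 = (1.00000, -0.23077, -0.46154)
Cv1 = (-2.00000, 3.84615, 4.00000); divide by 4.00000 → v2 = (-0.50000, 0.96154, 1.00000)
Requested entry of v2: 52/-104 = -0.5000

-0.5000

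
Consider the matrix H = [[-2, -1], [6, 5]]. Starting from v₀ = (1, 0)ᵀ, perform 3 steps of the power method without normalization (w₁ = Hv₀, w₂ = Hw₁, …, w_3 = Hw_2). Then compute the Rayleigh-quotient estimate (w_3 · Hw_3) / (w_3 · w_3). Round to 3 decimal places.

3.912

w1 = Hv₀ = (-2, 6)
w2 = Hw1 = (-2, 18)
w3 = Hw2 = (-14, 78)
Hw3 = (-50, 306)
w3·Hw3 = (-14)·(-50) + 78·306 = 24568; w3·w3 = (-14)·(-14) + 78·78 = 6280
λ ≈ 24568/6280 = 3.912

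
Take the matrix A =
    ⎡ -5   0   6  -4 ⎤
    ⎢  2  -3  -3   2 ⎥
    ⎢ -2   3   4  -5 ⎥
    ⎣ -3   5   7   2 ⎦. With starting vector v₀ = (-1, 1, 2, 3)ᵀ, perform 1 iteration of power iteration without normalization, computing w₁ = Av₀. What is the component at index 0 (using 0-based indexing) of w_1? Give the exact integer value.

5

w1 = Av₀ = (5, -5, -2, 28)
The requested component of w1 is 5.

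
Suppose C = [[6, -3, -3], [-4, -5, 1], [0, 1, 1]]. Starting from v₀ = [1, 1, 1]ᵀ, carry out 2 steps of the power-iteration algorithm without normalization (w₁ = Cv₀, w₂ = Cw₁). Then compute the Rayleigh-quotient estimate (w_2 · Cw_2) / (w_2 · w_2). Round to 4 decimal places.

-5.7966

w1 = Cv₀ = (6·1 + (-3)·1 + (-3)·1; (-4)·1 + (-5)·1 + 1·1; 0·1 + 1·1 + 1·1) = (0, -8, 2)
w2 = Cw1 = (6·0 + (-3)·(-8) + (-3)·2; (-4)·0 + (-5)·(-8) + 1·2; 0·0 + 1·(-8) + 1·2) = (18, 42, -6)
Cw2 = (0, -288, 36)
w2·Cw2 = 18·0 + 42·(-288) + (-6)·36 = -12312; w2·w2 = 18·18 + 42·42 + (-6)·(-6) = 2124
λ ≈ -12312/2124 = -5.7966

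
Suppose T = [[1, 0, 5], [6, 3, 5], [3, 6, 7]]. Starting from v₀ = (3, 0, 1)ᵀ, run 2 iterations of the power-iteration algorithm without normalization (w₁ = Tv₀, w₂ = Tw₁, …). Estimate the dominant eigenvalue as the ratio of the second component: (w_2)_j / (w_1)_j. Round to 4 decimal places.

w1 = Tv₀ = (8, 23, 16)
w2 = Tw1 = (88, 197, 274)
Ratio at component: 197 / 23 = 8.5652

8.5652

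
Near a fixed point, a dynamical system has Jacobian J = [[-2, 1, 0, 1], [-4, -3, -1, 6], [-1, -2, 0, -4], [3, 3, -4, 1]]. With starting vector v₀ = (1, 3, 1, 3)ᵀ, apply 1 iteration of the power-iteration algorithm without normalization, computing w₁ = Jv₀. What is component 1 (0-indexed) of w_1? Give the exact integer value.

w1 = Jv₀ = ((-2)·1 + 1·3 + 0·1 + 1·3; (-4)·1 + (-3)·3 + (-1)·1 + 6·3; (-1)·1 + (-2)·3 + 0·1 + (-4)·3; 3·1 + 3·3 + (-4)·1 + 1·3) = (4, 4, -19, 11)
The requested component of w1 is 4.

4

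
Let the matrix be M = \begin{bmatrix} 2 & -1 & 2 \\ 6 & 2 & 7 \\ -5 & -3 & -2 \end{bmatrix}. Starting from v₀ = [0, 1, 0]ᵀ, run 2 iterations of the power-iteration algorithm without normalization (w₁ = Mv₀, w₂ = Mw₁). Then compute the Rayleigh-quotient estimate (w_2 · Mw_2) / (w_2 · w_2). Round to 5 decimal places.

3.13150

w1 = Mv₀ = (2·0 + (-1)·1 + 2·0; 6·0 + 2·1 + 7·0; (-5)·0 + (-3)·1 + (-2)·0) = (-1, 2, -3)
w2 = Mw1 = (2·(-1) + (-1)·2 + 2·(-3); 6·(-1) + 2·2 + 7·(-3); (-5)·(-1) + (-3)·2 + (-2)·(-3)) = (-10, -23, 5)
Mw2 = (13, -71, 109)
w2·Mw2 = (-10)·13 + (-23)·(-71) + 5·109 = 2048; w2·w2 = (-10)·(-10) + (-23)·(-23) + 5·5 = 654
λ ≈ 2048/654 = 3.13150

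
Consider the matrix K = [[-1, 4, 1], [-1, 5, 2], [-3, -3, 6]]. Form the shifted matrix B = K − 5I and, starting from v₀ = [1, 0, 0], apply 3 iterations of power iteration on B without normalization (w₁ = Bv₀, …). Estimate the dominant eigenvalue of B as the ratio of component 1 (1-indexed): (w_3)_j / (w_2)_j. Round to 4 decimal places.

μ ≈ -5.3793

B = K − 5I has rows (-6, 4, 1); (-1, 0, 2); (-3, -3, 1)
w1 = Bv₀ = ((-6)·1 + 4·0 + 1·0; (-1)·1 + 0·0 + 2·0; (-3)·1 + (-3)·0 + 1·0) = (-6, -1, -3)
w2 = Bw1 = ((-6)·(-6) + 4·(-1) + 1·(-3); (-1)·(-6) + 0·(-1) + 2·(-3); (-3)·(-6) + (-3)·(-1) + 1·(-3)) = (29, 0, 18)
w3 = Bw2 = (-156, 7, -69)
Ratio: -156/29 = -5.3793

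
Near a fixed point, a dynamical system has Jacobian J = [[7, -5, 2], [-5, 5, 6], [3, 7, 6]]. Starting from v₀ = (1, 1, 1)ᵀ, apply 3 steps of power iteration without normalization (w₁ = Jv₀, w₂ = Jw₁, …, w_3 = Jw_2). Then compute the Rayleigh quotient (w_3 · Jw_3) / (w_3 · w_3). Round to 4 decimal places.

w1 = Jv₀ = (7·1 + (-5)·1 + 2·1; (-5)·1 + 5·1 + 6·1; 3·1 + 7·1 + 6·1) = (4, 6, 16)
w2 = Jw1 = (7·4 + (-5)·6 + 2·16; (-5)·4 + 5·6 + 6·16; 3·4 + 7·6 + 6·16) = (30, 106, 150)
w3 = Jw2 = (-20, 1280, 1732)
Jw3 = (-3076, 16892, 19292)
w3·Jw3 = (-20)·(-3076) + 1280·16892 + 1732·19292 = 55097024; w3·w3 = (-20)·(-20) + 1280·1280 + 1732·1732 = 4638624
λ ≈ 55097024/4638624 = 11.8779

11.8779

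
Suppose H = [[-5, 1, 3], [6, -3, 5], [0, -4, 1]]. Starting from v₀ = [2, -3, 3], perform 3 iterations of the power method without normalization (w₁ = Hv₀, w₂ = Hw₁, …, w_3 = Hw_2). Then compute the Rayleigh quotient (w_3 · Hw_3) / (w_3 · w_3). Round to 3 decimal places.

w1 = Hv₀ = ((-5)·2 + 1·(-3) + 3·3; 6·2 + (-3)·(-3) + 5·3; 0·2 + (-4)·(-3) + 1·3) = (-4, 36, 15)
w2 = Hw1 = ((-5)·(-4) + 1·36 + 3·15; 6·(-4) + (-3)·36 + 5·15; 0·(-4) + (-4)·36 + 1·15) = (101, -57, -129)
w3 = Hw2 = (-949, 132, 99)
Hw3 = (5174, -5595, -429)
w3·Hw3 = (-949)·5174 + 132·(-5595) + 99·(-429) = -5691137; w3·w3 = (-949)·(-949) + 132·132 + 99·99 = 927826
λ ≈ -5691137/927826 = -6.134

λ ≈ -6.134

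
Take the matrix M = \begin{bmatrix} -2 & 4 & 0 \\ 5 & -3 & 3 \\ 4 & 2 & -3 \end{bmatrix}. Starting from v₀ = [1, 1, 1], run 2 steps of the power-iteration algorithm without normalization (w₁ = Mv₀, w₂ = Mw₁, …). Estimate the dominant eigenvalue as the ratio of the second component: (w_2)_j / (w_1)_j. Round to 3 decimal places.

λ ≈ 0.800

w1 = Mv₀ = (2, 5, 3)
w2 = Mw1 = (16, 4, 9)
Ratio at component: 4 / 5 = 0.800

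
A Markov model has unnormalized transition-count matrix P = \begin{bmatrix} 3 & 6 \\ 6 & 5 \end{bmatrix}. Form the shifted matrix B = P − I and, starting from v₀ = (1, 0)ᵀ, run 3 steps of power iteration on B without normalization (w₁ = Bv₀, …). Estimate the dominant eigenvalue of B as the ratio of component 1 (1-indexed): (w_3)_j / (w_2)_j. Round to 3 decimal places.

7.400

B = P − I has rows (2, 6); (6, 4)
w1 = Bv₀ = (2·1 + 6·0; 6·1 + 4·0) = (2, 6)
w2 = Bw1 = (2·2 + 6·6; 6·2 + 4·6) = (40, 36)
w3 = Bw2 = (296, 384)
Ratio: 296/40 = 7.400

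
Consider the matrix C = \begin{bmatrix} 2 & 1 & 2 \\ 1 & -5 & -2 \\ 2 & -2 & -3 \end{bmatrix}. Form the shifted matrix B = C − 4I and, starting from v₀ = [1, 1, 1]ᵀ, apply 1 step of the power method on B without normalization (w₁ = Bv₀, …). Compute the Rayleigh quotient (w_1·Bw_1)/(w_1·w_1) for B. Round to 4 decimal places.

μ ≈ -10.4867

B = C − 4I has rows (-2, 1, 2); (1, -9, -2); (2, -2, -7)
w1 = Bv₀ = ((-2)·1 + 1·1 + 2·1; 1·1 + (-9)·1 + (-2)·1; 2·1 + (-2)·1 + (-7)·1) = (1, -10, -7)
Bw1 = (-26, 105, 71)
w1·Bw1 = -1573; w1·w1 = 150; μ ≈ -1573/150 = -10.4867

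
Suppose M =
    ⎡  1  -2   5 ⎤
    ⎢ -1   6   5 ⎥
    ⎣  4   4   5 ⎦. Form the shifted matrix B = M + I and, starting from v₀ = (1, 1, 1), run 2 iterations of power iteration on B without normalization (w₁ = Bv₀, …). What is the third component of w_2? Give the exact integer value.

148

B = M + I has rows (2, -2, 5); (-1, 7, 5); (4, 4, 6)
w1 = Bv₀ = (5, 11, 14)
w2 = Bw1 = (58, 142, 148)
Requested component of w2: 148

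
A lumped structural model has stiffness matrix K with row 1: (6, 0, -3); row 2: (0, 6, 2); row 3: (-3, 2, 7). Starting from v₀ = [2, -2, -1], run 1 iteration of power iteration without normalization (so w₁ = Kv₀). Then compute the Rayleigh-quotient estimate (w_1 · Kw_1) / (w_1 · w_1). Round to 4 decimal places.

w1 = Kv₀ = (15, -14, -17)
Kw1 = (141, -118, -192)
w1·Kw1 = 15·141 + (-14)·(-118) + (-17)·(-192) = 7031; w1·w1 = 15·15 + (-14)·(-14) + (-17)·(-17) = 710
λ ≈ 7031/710 = 9.9028

9.9028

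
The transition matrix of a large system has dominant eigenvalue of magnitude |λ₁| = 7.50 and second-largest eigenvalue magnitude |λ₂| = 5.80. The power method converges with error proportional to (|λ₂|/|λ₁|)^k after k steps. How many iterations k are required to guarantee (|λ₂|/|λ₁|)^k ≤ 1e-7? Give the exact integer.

|λ₂/λ₁| = 5.80/7.50 = 0.77333
Need k ≥ ln(1e-7) / ln(0.77333) = -16.1181 / -0.2570 ≈ 62.705
Smallest integer k satisfying the bound: 63

63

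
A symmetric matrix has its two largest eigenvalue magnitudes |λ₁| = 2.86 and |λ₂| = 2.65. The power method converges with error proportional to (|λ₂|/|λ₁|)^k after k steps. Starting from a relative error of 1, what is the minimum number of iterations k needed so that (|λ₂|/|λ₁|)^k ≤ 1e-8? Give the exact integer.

242

|λ₂/λ₁| = 2.65/2.86 = 0.92657
Need k ≥ ln(1e-8) / ln(0.92657) = -18.4207 / -0.0763 ≈ 241.545
Smallest integer k satisfying the bound: 242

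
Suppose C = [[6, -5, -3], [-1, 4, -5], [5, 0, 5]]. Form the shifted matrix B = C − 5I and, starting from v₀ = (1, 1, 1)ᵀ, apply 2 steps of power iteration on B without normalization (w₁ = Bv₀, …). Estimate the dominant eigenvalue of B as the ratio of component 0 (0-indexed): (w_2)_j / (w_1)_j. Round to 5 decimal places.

B = C − 5I has rows (1, -5, -3); (-1, -1, -5); (5, 0, 0)
w1 = Bv₀ = (-7, -7, 5)
w2 = Bw1 = (13, -11, -35)
Ratio: 13/-7 = -1.85714

-1.85714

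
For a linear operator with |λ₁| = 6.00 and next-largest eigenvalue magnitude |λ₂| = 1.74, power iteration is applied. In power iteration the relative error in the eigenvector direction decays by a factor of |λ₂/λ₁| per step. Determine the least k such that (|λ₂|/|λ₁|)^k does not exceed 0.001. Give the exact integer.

6

|λ₂/λ₁| = 1.74/6.00 = 0.29000
Need k ≥ ln(0.001) / ln(0.29000) = -6.9078 / -1.2379 ≈ 5.580
Smallest integer k satisfying the bound: 6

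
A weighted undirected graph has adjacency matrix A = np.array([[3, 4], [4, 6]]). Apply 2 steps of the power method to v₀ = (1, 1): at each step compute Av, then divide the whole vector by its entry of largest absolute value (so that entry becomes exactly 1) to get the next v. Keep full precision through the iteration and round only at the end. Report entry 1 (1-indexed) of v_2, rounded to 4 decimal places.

Av0 = (7.00000, 10.00000); divide by 10.00000 → v1 = (0.70000, 1.00000)
Av1 = (6.10000, 8.80000); divide by 8.80000 → v2 = (0.69318, 1.00000)
Requested entry of v2: 61/88 = 0.6932

0.6932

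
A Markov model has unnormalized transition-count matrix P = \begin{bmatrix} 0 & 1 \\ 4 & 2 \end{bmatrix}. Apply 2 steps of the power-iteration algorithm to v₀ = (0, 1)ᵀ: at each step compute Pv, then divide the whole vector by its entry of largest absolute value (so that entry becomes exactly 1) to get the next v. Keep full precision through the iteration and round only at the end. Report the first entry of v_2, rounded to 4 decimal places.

Pv0 = (1.00000, 2.00000); divide by 2.00000 → v1 = (0.50000, 1.00000)
Pv1 = (1.00000, 4.00000); divide by 4.00000 → v2 = (0.25000, 1.00000)
Requested entry of v2: 2/8 = 0.2500

0.2500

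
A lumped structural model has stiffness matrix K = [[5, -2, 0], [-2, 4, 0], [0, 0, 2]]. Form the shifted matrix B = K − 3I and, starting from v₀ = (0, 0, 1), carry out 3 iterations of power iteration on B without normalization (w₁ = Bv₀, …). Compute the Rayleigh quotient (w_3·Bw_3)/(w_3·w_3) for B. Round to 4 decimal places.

B = K − 3I has rows (2, -2, 0); (-2, 1, 0); (0, 0, -1)
w1 = Bv₀ = (2·0 + (-2)·0 + 0·1; (-2)·0 + 1·0 + 0·1; 0·0 + 0·0 + (-1)·1) = (0, 0, -1)
w2 = Bw1 = (2·0 + (-2)·0 + 0·(-1); (-2)·0 + 1·0 + 0·(-1); 0·0 + 0·0 + (-1)·(-1)) = (0, 0, 1)
w3 = Bw2 = (0, 0, -1)
Bw3 = (0, 0, 1)
w3·Bw3 = -1; w3·w3 = 1; μ ≈ -1/1 = -1.0000

-1.0000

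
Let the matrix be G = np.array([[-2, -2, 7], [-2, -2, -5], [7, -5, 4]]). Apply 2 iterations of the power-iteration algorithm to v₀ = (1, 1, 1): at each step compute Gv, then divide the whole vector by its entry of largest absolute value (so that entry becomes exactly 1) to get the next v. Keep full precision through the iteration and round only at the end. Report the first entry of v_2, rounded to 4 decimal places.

0.6000

Gv0 = (3.00000, -9.00000, 6.00000); divide by -9.00000 → v1 = (-0.33333, 1.00000, -0.66667)
Gv1 = (-6.00000, 2.00000, -10.00000); divide by -10.00000 → v2 = (0.60000, -0.20000, 1.00000)
Requested entry of v2: 54/90 = 0.6000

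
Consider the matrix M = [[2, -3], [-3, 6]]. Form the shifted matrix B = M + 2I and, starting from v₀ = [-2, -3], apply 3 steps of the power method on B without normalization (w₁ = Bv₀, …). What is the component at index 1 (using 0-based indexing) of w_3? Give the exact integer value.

-1350

B = M + 2I has rows (4, -3); (-3, 8)
w1 = Bv₀ = (1, -18)
w2 = Bw1 = (58, -147)
w3 = Bw2 = (673, -1350)
Requested component of w3: -1350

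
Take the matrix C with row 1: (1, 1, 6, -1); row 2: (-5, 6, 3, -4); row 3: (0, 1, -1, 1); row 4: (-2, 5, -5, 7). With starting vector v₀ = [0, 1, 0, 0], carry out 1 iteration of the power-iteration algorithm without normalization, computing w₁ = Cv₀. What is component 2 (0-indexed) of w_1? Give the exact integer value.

1

w1 = Cv₀ = (1, 6, 1, 5)
The requested component of w1 is 1.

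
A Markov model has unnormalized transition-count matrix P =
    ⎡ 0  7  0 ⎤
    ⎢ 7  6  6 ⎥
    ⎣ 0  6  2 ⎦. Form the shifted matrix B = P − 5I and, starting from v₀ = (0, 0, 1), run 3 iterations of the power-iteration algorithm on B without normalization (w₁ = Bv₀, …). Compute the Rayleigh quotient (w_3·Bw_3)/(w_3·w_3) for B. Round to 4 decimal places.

-8.9846

B = P − 5I has rows (-5, 7, 0); (7, 1, 6); (0, 6, -3)
w1 = Bv₀ = (0, 6, -3)
w2 = Bw1 = (42, -12, 45)
w3 = Bw2 = (-294, 552, -207)
Bw3 = (5334, -2748, 3933)
w3·Bw3 = -3899223; w3·w3 = 433989; μ ≈ -3899223/433989 = -8.9846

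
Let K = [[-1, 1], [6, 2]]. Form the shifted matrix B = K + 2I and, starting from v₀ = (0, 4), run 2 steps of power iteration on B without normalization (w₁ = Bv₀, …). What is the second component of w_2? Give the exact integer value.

88

B = K + 2I has rows (1, 1); (6, 4)
w1 = Bv₀ = (1·0 + 1·4; 6·0 + 4·4) = (4, 16)
w2 = Bw1 = (1·4 + 1·16; 6·4 + 4·16) = (20, 88)
Requested component of w2: 88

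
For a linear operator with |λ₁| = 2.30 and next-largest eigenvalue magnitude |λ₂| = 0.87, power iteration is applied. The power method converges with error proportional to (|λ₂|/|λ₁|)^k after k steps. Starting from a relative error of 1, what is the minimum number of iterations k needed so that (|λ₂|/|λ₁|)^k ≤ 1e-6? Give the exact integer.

|λ₂/λ₁| = 0.87/2.30 = 0.37826
Need k ≥ ln(1e-6) / ln(0.37826) = -13.8155 / -0.9722 ≈ 14.211
Smallest integer k satisfying the bound: 15

15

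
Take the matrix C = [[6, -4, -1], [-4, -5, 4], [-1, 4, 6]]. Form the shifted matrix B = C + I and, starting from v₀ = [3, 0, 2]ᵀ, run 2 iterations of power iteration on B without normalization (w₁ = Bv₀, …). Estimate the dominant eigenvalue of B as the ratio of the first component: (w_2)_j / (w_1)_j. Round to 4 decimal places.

B = C + I has rows (7, -4, -1); (-4, -4, 4); (-1, 4, 7)
w1 = Bv₀ = (7·3 + (-4)·0 + (-1)·2; (-4)·3 + (-4)·0 + 4·2; (-1)·3 + 4·0 + 7·2) = (19, -4, 11)
w2 = Bw1 = (7·19 + (-4)·(-4) + (-1)·11; (-4)·19 + (-4)·(-4) + 4·11; (-1)·19 + 4·(-4) + 7·11) = (138, -16, 42)
Ratio: 138/19 = 7.2632

7.2632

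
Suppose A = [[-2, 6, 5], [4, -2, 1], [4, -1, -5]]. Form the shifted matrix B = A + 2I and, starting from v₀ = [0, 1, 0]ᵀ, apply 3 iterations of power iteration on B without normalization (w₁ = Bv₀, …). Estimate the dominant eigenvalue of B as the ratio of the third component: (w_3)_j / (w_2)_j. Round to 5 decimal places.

-4.59259

B = A + 2I has rows (0, 6, 5); (4, 0, 1); (4, -1, -3)
w1 = Bv₀ = (0·0 + 6·1 + 5·0; 4·0 + 0·1 + 1·0; 4·0 + (-1)·1 + (-3)·0) = (6, 0, -1)
w2 = Bw1 = (0·6 + 6·0 + 5·(-1); 4·6 + 0·0 + 1·(-1); 4·6 + (-1)·0 + (-3)·(-1)) = (-5, 23, 27)
w3 = Bw2 = (273, 7, -124)
Ratio: -124/27 = -4.59259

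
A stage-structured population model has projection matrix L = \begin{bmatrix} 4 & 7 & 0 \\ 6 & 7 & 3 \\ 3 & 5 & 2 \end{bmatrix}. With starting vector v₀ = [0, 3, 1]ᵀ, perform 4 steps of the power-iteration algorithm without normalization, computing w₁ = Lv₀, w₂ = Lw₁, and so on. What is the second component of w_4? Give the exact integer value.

61329

w1 = Lv₀ = (4·0 + 7·3 + 0·1; 6·0 + 7·3 + 3·1; 3·0 + 5·3 + 2·1) = (21, 24, 17)
w2 = Lw1 = (4·21 + 7·24 + 0·17; 6·21 + 7·24 + 3·17; 3·21 + 5·24 + 2·17) = (252, 345, 217)
w3 = Lw2 = (3423, 4578, 2915)
w4 = Lw3 = (45738, 61329, 38989)
The requested component of w4 is 61329.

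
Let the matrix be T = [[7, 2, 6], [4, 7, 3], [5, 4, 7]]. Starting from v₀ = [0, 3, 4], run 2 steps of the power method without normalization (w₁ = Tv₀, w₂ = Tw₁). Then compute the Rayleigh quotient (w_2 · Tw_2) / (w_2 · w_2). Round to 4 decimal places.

15.0865

w1 = Tv₀ = (7·0 + 2·3 + 6·4; 4·0 + 7·3 + 3·4; 5·0 + 4·3 + 7·4) = (30, 33, 40)
w2 = Tw1 = (7·30 + 2·33 + 6·40; 4·30 + 7·33 + 3·40; 5·30 + 4·33 + 7·40) = (516, 471, 562)
Tw2 = (7926, 7047, 8398)
w2·Tw2 = 516·7926 + 471·7047 + 562·8398 = 12128629; w2·w2 = 516·516 + 471·471 + 562·562 = 803941
λ ≈ 12128629/803941 = 15.0865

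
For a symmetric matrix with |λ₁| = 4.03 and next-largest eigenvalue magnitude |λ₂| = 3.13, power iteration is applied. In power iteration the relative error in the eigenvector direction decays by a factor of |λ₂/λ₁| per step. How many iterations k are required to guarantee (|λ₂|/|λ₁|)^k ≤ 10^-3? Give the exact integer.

|λ₂/λ₁| = 3.13/4.03 = 0.77667
Need k ≥ ln(10^-3) / ln(0.77667) = -6.9078 / -0.2527 ≈ 27.332
Smallest integer k satisfying the bound: 28

28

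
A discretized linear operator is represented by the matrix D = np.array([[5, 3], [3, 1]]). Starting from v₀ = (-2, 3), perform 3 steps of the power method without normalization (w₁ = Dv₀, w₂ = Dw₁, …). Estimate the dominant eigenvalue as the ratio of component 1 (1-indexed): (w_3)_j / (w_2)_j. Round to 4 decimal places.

λ ≈ 6.2857

w1 = Dv₀ = (-1, -3)
w2 = Dw1 = (-14, -6)
w3 = Dw2 = (-88, -48)
Ratio at component: -88 / -14 = 6.2857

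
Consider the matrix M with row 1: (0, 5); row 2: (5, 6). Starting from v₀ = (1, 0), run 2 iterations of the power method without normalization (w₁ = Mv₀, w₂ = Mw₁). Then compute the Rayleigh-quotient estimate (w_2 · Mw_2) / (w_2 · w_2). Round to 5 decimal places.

w1 = Mv₀ = (0, 5)
w2 = Mw1 = (25, 30)
Mw2 = (150, 305)
w2·Mw2 = 25·150 + 30·305 = 12900; w2·w2 = 25·25 + 30·30 = 1525
λ ≈ 12900/1525 = 8.45902

8.45902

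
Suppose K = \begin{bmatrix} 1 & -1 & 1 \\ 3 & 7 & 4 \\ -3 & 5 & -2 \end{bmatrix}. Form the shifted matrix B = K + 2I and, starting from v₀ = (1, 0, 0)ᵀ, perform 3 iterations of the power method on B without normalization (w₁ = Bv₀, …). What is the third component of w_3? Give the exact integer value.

B = K + 2I has rows (3, -1, 1); (3, 9, 4); (-3, 5, 0)
w1 = Bv₀ = (3, 3, -3)
w2 = Bw1 = (3, 24, 6)
w3 = Bw2 = (-9, 249, 111)
Requested component of w3: 111

111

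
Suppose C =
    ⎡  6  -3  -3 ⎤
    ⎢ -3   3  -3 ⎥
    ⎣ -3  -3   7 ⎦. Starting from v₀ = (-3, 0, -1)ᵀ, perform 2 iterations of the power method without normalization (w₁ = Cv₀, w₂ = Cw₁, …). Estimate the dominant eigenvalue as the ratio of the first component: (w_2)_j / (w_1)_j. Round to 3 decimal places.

w1 = Cv₀ = (6·(-3) + (-3)·0 + (-3)·(-1); (-3)·(-3) + 3·0 + (-3)·(-1); (-3)·(-3) + (-3)·0 + 7·(-1)) = (-15, 12, 2)
w2 = Cw1 = (6·(-15) + (-3)·12 + (-3)·2; (-3)·(-15) + 3·12 + (-3)·2; (-3)·(-15) + (-3)·12 + 7·2) = (-132, 75, 23)
Ratio at component: -132 / -15 = 8.800

8.800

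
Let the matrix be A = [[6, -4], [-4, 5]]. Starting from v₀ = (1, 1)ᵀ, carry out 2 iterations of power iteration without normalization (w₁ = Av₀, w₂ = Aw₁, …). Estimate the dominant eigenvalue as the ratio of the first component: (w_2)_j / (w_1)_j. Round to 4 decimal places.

λ ≈ 4.0000

w1 = Av₀ = (2, 1)
w2 = Aw1 = (8, -3)
Ratio at component: 8 / 2 = 4.0000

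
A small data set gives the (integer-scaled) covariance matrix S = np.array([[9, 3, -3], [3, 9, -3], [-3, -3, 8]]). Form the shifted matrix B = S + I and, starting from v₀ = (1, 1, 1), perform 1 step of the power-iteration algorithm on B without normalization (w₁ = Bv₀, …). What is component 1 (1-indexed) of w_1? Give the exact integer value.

10

B = S + I has rows (10, 3, -3); (3, 10, -3); (-3, -3, 9)
w1 = Bv₀ = (10, 10, 3)
Requested component of w1: 10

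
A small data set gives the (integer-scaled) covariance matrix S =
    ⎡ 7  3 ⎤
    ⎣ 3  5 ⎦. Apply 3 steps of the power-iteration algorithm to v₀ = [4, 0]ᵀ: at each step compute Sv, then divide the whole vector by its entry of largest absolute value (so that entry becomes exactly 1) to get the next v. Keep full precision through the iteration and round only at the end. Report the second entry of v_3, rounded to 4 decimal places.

0.6887

Sv0 = (28.00000, 12.00000); divide by 28.00000 → v1 = (1.00000, 0.42857)
Sv1 = (8.28571, 5.14286); divide by 8.28571 → v2 = (1.00000, 0.62069)
Sv2 = (8.86207, 6.10345); divide by 8.86207 → v3 = (1.00000, 0.68872)
Requested entry of v3: 1416/2056 = 0.6887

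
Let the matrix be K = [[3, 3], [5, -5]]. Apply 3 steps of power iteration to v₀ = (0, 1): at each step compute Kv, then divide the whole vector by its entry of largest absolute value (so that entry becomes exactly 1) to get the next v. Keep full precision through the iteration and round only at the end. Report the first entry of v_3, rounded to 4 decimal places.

Kv0 = (3.00000, -5.00000); divide by -5.00000 → v1 = (-0.60000, 1.00000)
Kv1 = (1.20000, -8.00000); divide by -8.00000 → v2 = (-0.15000, 1.00000)
Kv2 = (2.55000, -5.75000); divide by -5.75000 → v3 = (-0.44348, 1.00000)
Requested entry of v3: 102/-230 = -0.4435

-0.4435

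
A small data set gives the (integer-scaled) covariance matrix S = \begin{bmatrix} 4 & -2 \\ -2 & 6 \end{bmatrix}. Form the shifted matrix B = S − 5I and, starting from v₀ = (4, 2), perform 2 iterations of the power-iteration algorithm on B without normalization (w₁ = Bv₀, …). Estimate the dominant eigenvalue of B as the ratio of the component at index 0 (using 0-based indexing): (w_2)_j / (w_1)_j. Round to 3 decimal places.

B = S − 5I has rows (-1, -2); (-2, 1)
w1 = Bv₀ = ((-1)·4 + (-2)·2; (-2)·4 + 1·2) = (-8, -6)
w2 = Bw1 = ((-1)·(-8) + (-2)·(-6); (-2)·(-8) + 1·(-6)) = (20, 10)
Ratio: 20/-8 = -2.500

μ ≈ -2.500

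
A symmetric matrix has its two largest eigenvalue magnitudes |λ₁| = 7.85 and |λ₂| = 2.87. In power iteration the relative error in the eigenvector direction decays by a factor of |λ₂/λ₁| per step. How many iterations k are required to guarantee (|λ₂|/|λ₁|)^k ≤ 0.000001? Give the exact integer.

|λ₂/λ₁| = 2.87/7.85 = 0.36561
Need k ≥ ln(0.000001) / ln(0.36561) = -13.8155 / -1.0062 ≈ 13.730
Smallest integer k satisfying the bound: 14

14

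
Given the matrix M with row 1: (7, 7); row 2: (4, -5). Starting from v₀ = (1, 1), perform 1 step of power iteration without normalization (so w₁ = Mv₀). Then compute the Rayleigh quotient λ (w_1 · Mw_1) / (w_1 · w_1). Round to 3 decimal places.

6.157

w1 = Mv₀ = (7·1 + 7·1; 4·1 + (-5)·1) = (14, -1)
Mw1 = (91, 61)
w1·Mw1 = 14·91 + (-1)·61 = 1213; w1·w1 = 14·14 + (-1)·(-1) = 197
λ ≈ 1213/197 = 6.157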